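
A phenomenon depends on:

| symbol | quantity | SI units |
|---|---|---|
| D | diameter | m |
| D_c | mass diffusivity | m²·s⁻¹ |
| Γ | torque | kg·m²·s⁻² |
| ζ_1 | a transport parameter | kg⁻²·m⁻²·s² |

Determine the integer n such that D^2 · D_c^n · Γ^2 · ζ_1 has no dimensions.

-2

Balance the L exponent: (2)·n from D_c, plus 2·(1) + 2·(2) + (-2) = 4 from the rest, must sum to zero.
2n + 4 = 0, so n = -2.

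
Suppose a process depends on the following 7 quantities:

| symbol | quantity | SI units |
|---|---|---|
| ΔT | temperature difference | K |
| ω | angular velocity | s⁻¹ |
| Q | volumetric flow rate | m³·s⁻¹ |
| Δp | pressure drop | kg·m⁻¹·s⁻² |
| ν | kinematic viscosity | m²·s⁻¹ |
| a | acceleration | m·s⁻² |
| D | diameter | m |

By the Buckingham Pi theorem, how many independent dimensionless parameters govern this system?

There are 7 variables and 4 base dimensions (M, L, T, Θ).
The dimension matrix has rank 4.
Independent dimensionless groups: 7 − 4 = 3.

3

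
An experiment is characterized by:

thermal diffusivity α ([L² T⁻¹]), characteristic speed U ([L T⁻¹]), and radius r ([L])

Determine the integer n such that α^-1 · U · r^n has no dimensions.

Balance the L exponent: (1)·n from r, plus −(2) + (1) = -1 from the rest, must sum to zero.
n − 1 = 0, so n = 1.

1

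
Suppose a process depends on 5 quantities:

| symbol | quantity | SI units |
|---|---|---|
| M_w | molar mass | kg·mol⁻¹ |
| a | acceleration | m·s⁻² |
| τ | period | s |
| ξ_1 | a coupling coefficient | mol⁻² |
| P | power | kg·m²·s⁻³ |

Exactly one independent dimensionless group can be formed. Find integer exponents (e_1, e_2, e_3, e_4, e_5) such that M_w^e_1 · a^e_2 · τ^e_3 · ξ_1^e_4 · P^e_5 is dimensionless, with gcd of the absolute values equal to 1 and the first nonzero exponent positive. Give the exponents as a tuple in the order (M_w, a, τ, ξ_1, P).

(2, 4, 2, -1, -2)

M: e_1·(1) + e_2·(0) + e_3·(0) + e_4·(0) + e_5·(1) = 0
L: e_1·(0) + e_2·(1) + e_3·(0) + e_4·(0) + e_5·(2) = 0
T: e_1·(0) + e_2·(-2) + e_3·(1) + e_4·(0) + e_5·(-3) = 0
N: e_1·(-1) + e_2·(0) + e_3·(0) + e_4·(-2) + e_5·(0) = 0
Solving this homogeneous linear system for the smallest-integer solution (first nonzero entry positive) gives (2, 4, 2, -1, -2).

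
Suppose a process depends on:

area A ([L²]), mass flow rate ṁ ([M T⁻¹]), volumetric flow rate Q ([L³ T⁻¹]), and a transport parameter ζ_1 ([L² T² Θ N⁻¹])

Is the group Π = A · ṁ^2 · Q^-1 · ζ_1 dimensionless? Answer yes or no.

no

Sum the exponent of each base dimension across the product:
  M: [A]_M + 2·[ṁ]_M − [Q]_M + [ζ_1]_M = (0) + 2·(1) − (0) + (0) = 2
  L: [A]_L + 2·[ṁ]_L − [Q]_L + [ζ_1]_L = (2) + 2·(0) − (3) + (2) = 1
  T: [A]_T + 2·[ṁ]_T − [Q]_T + [ζ_1]_T = (0) + 2·(-1) − (-1) + (2) = 1
  Θ: [A]_Θ + 2·[ṁ]_Θ − [Q]_Θ + [ζ_1]_Θ = (0) + 2·(0) − (0) + (1) = 1
  N: [A]_N + 2·[ṁ]_N − [Q]_N + [ζ_1]_N = (0) + 2·(0) − (0) + (-1) = -1
Net dimensions [M² L T Θ N⁻¹] ≠ [1] — not dimensionless.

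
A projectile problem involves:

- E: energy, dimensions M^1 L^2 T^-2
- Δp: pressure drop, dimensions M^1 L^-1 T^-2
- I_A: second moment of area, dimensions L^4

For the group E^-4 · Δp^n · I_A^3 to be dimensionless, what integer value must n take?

4

Balance the M exponent: (1)·n from Δp, plus −4·(1) + 3·(0) = -4 from the rest, must sum to zero.
n − 4 = 0, so n = 4.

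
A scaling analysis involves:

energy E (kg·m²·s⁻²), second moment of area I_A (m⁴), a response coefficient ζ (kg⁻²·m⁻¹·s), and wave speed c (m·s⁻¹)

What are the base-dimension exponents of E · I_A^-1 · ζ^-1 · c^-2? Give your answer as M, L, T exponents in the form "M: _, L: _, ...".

M: 3, L: -3, T: -1

Collect each base-dimension exponent across the product:
  M: (1) − (0) − (-2) − 2·(0) = 3
  L: (2) − (4) − (-1) − 2·(1) = -3
  T: (-2) − (0) − (1) − 2·(-1) = -1
So the dimensions are [M³ L⁻³ T⁻¹].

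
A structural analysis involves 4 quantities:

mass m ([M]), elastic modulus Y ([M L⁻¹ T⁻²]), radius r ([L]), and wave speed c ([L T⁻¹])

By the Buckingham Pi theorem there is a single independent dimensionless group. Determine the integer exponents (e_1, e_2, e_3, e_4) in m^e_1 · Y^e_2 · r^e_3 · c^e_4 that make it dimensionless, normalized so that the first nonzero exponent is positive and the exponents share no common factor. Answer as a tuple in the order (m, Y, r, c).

M: e_1·(1) + e_2·(1) + e_3·(0) + e_4·(0) = 0
L: e_1·(0) + e_2·(-1) + e_3·(1) + e_4·(1) = 0
T: e_1·(0) + e_2·(-2) + e_3·(0) + e_4·(-1) = 0
Solving this homogeneous linear system for the smallest-integer solution (first nonzero entry positive) gives (1, -1, -3, 2).

(1, -1, -3, 2)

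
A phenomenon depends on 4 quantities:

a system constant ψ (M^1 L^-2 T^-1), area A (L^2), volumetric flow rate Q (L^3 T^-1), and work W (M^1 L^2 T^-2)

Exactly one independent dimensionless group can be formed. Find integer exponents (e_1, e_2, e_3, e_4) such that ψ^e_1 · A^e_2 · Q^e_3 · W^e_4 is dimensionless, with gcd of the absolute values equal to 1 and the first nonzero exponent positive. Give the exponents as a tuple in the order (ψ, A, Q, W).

M: e_1·(1) + e_2·(0) + e_3·(0) + e_4·(1) = 0
L: e_1·(-2) + e_2·(2) + e_3·(3) + e_4·(2) = 0
T: e_1·(-1) + e_2·(0) + e_3·(-1) + e_4·(-2) = 0
Solving this homogeneous linear system for the smallest-integer solution (first nonzero entry positive) gives (2, 1, 2, -2).

(2, 1, 2, -2)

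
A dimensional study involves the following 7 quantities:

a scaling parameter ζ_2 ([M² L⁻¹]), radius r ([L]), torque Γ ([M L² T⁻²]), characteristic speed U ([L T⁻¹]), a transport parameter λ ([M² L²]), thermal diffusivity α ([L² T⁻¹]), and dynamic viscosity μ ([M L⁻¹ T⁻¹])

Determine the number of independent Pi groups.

4

There are 7 variables and 3 base dimensions (M, L, T).
The dimension matrix has rank 3.
Independent dimensionless groups: 7 − 3 = 4.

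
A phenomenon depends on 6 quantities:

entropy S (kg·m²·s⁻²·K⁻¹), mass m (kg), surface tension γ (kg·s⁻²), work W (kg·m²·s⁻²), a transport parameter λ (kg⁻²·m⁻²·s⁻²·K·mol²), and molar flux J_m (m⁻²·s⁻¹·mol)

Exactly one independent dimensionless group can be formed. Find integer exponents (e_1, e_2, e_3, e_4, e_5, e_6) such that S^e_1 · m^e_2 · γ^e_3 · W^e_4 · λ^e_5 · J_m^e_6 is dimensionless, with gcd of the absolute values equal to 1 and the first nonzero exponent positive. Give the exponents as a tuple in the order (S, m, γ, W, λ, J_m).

(1, 2, 1, -2, 1, -2)

M: e_1·(1) + e_2·(1) + e_3·(1) + e_4·(1) + e_5·(-2) + e_6·(0) = 0
L: e_1·(2) + e_2·(0) + e_3·(0) + e_4·(2) + e_5·(-2) + e_6·(-2) = 0
T: e_1·(-2) + e_2·(0) + e_3·(-2) + e_4·(-2) + e_5·(-2) + e_6·(-1) = 0
Θ: e_1·(-1) + e_2·(0) + e_3·(0) + e_4·(0) + e_5·(1) + e_6·(0) = 0
N: e_1·(0) + e_2·(0) + e_3·(0) + e_4·(0) + e_5·(2) + e_6·(1) = 0
Solving this homogeneous linear system for the smallest-integer solution (first nonzero entry positive) gives (1, 2, 1, -2, 1, -2).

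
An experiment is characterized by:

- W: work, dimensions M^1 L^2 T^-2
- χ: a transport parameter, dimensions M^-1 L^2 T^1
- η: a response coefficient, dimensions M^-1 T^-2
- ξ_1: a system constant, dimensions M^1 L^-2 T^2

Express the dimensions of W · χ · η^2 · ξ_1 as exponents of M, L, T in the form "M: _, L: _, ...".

Collect each base-dimension exponent across the product:
  M: (1) + (-1) + 2·(-1) + (1) = -1
  L: (2) + (2) + 2·(0) + (-2) = 2
  T: (-2) + (1) + 2·(-2) + (2) = -3
So the dimensions are [M⁻¹ L² T⁻³].

M: -1, L: 2, T: -3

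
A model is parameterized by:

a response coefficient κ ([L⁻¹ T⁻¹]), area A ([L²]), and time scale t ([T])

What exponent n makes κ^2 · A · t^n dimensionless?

2

Balance the T exponent: (1)·n from t, plus 2·(-1) + (0) = -2 from the rest, must sum to zero.
n − 2 = 0, so n = 2.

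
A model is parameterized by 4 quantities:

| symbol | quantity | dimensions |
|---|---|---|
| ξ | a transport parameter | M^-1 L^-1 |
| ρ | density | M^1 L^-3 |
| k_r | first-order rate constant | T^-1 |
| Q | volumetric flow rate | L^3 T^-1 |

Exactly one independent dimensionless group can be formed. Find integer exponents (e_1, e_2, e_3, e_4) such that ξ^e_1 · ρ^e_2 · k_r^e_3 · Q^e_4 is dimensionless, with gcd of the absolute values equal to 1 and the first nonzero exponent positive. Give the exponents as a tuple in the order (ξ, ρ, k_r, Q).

M: e_1·(-1) + e_2·(1) + e_3·(0) + e_4·(0) = 0
L: e_1·(-1) + e_2·(-3) + e_3·(0) + e_4·(3) = 0
T: e_1·(0) + e_2·(0) + e_3·(-1) + e_4·(-1) = 0
Solving this homogeneous linear system for the smallest-integer solution (first nonzero entry positive) gives (3, 3, -4, 4).

(3, 3, -4, 4)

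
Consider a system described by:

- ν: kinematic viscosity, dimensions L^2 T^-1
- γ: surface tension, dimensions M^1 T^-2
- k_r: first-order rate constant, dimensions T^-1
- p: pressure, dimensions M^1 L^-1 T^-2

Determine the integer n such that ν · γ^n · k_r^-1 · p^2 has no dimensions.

-2

Balance the M exponent: (1)·n from γ, plus (0) − (0) + 2·(1) = 2 from the rest, must sum to zero.
n + 2 = 0, so n = -2.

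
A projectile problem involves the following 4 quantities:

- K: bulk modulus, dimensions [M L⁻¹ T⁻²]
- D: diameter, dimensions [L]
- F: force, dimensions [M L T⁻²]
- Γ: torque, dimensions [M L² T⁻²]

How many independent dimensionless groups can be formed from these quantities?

2

There are 4 variables and 3 base dimensions (M, L, T).
The dimension matrix has rank 2 (less than 3: the dimension vectors are linearly dependent).
Independent dimensionless groups: 4 − 2 = 2.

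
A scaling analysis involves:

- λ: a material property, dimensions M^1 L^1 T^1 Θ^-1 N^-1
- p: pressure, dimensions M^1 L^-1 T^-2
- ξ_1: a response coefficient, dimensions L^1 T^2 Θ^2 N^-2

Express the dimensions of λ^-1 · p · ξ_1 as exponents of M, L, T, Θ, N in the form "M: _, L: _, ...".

M: 0, L: -1, T: -1, Θ: 3, N: -1

Collect each base-dimension exponent across the product:
  M: −(1) + (1) + (0) = 0
  L: −(1) + (-1) + (1) = -1
  T: −(1) + (-2) + (2) = -1
  Θ: −(-1) + (0) + (2) = 3
  N: −(-1) + (0) + (-2) = -1
So the dimensions are [L⁻¹ T⁻¹ Θ³ N⁻¹].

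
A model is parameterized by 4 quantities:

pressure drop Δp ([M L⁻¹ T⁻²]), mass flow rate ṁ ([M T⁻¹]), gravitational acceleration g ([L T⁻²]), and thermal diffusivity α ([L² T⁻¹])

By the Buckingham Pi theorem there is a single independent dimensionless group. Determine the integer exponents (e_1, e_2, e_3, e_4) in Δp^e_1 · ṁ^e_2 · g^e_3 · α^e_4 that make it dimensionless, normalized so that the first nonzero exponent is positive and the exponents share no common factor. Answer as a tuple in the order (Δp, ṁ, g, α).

M: e_1·(1) + e_2·(1) + e_3·(0) + e_4·(0) = 0
L: e_1·(-1) + e_2·(0) + e_3·(1) + e_4·(2) = 0
T: e_1·(-2) + e_2·(-1) + e_3·(-2) + e_4·(-1) = 0
Solving this homogeneous linear system for the smallest-integer solution (first nonzero entry positive) gives (1, -1, -1, 1).

(1, -1, -1, 1)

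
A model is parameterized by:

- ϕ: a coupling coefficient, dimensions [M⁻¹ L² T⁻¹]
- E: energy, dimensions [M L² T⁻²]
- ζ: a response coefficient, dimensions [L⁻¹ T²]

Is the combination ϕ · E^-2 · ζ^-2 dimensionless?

no

Sum the exponent of each base dimension across the product:
  M: [ϕ]_M − 2·[E]_M − 2·[ζ]_M = (-1) − 2·(1) − 2·(0) = -3
  L: [ϕ]_L − 2·[E]_L − 2·[ζ]_L = (2) − 2·(2) − 2·(-1) = 0
  T: [ϕ]_T − 2·[E]_T − 2·[ζ]_T = (-1) − 2·(-2) − 2·(2) = -1
Net dimensions [M⁻³ T⁻¹] ≠ [1] — not dimensionless.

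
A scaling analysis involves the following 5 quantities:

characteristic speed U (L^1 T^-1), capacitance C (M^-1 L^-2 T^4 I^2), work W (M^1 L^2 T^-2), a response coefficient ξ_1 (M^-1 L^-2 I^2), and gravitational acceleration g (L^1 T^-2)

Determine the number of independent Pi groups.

There are 5 variables and 4 base dimensions (M, L, T, I).
The dimension matrix has rank 4.
Independent dimensionless groups: 5 − 4 = 1.

1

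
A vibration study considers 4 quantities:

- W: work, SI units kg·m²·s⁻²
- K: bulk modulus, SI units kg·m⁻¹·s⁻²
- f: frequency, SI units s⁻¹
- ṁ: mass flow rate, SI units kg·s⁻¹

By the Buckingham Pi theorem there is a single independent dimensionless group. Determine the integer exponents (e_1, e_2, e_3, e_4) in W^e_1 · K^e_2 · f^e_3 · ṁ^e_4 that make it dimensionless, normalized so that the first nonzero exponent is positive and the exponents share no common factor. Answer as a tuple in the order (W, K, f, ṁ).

M: e_1·(1) + e_2·(1) + e_3·(0) + e_4·(1) = 0
L: e_1·(2) + e_2·(-1) + e_3·(0) + e_4·(0) = 0
T: e_1·(-2) + e_2·(-2) + e_3·(-1) + e_4·(-1) = 0
Solving this homogeneous linear system for the smallest-integer solution (first nonzero entry positive) gives (1, 2, -3, -3).

(1, 2, -3, -3)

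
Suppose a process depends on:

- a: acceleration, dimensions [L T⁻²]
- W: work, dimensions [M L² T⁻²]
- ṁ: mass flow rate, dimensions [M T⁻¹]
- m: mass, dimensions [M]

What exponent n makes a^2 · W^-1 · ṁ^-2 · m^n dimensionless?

3

Balance the M exponent: (1)·n from m, plus 2·(0) − (1) − 2·(1) = -3 from the rest, must sum to zero.
n − 3 = 0, so n = 3.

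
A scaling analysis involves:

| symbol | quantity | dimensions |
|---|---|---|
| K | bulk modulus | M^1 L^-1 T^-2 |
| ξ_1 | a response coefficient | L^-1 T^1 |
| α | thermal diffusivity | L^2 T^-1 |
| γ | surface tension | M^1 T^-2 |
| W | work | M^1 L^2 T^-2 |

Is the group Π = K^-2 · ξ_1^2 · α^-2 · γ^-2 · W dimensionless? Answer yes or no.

Sum the exponent of each base dimension across the product:
  M: −2·[K]_M + 2·[ξ_1]_M − 2·[α]_M − 2·[γ]_M + [W]_M = −2·(1) + 2·(0) − 2·(0) − 2·(1) + (1) = -3
  L: −2·[K]_L + 2·[ξ_1]_L − 2·[α]_L − 2·[γ]_L + [W]_L = −2·(-1) + 2·(-1) − 2·(2) − 2·(0) + (2) = -2
  T: −2·[K]_T + 2·[ξ_1]_T − 2·[α]_T − 2·[γ]_T + [W]_T = −2·(-2) + 2·(1) − 2·(-1) − 2·(-2) + (-2) = 10
Net dimensions [M⁻³ L⁻² T¹⁰] ≠ [1] — not dimensionless.

no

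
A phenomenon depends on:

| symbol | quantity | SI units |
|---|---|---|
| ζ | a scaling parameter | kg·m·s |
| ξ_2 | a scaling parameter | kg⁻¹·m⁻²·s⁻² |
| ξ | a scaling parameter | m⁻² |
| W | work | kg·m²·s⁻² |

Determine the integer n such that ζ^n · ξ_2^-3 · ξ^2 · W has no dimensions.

Balance the M exponent: (1)·n from ζ, plus −3·(-1) + 2·(0) + (1) = 4 from the rest, must sum to zero.
n + 4 = 0, so n = -4.

-4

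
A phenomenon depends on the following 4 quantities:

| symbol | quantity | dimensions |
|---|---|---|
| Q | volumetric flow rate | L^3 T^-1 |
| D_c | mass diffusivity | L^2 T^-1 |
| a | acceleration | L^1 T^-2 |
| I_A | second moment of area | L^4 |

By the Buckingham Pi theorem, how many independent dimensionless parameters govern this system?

There are 4 variables and 2 base dimensions (L, T).
The dimension matrix has rank 2.
Independent dimensionless groups: 4 − 2 = 2.

2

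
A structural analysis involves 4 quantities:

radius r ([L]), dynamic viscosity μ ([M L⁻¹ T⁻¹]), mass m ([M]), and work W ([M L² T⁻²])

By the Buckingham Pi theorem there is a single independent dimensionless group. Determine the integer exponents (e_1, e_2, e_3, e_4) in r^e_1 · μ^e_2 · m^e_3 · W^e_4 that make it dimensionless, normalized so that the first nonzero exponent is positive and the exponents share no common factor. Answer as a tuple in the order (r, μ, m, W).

M: e_1·(0) + e_2·(1) + e_3·(1) + e_4·(1) = 0
L: e_1·(1) + e_2·(-1) + e_3·(0) + e_4·(2) = 0
T: e_1·(0) + e_2·(-1) + e_3·(0) + e_4·(-2) = 0
Solving this homogeneous linear system for the smallest-integer solution (first nonzero entry positive) gives (4, 2, -1, -1).

(4, 2, -1, -1)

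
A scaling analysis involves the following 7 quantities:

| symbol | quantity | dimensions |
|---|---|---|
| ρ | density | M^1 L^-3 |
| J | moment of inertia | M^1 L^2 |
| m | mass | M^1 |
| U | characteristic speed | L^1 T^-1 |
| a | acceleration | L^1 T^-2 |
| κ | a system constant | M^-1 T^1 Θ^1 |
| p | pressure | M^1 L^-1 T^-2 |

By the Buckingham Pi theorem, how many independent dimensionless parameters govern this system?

3

There are 7 variables and 4 base dimensions (M, L, T, Θ).
The dimension matrix has rank 4.
Independent dimensionless groups: 7 − 4 = 3.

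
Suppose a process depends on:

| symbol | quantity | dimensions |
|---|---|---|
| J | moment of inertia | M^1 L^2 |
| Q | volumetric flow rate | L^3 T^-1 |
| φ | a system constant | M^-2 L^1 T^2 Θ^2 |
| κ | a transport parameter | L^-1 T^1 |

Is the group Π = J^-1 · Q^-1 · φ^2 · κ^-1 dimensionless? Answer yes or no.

no

Sum the exponent of each base dimension across the product:
  M: −[J]_M − [Q]_M + 2·[φ]_M − [κ]_M = −(1) − (0) + 2·(-2) − (0) = -5
  L: −[J]_L − [Q]_L + 2·[φ]_L − [κ]_L = −(2) − (3) + 2·(1) − (-1) = -2
  T: −[J]_T − [Q]_T + 2·[φ]_T − [κ]_T = −(0) − (-1) + 2·(2) − (1) = 4
  Θ: −[J]_Θ − [Q]_Θ + 2·[φ]_Θ − [κ]_Θ = −(0) − (0) + 2·(2) − (0) = 4
Net dimensions [M⁻⁵ L⁻² T⁴ Θ⁴] ≠ [1] — not dimensionless.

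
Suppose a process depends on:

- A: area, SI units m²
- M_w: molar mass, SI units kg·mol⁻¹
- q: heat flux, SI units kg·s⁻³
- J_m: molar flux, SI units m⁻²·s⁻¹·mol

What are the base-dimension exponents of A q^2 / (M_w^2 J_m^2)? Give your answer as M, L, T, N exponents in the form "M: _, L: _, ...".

Collect each base-dimension exponent across the product:
  M: (0) − 2·(1) + 2·(1) − 2·(0) = 0
  L: (2) − 2·(0) + 2·(0) − 2·(-2) = 6
  T: (0) − 2·(0) + 2·(-3) − 2·(-1) = -4
  N: (0) − 2·(-1) + 2·(0) − 2·(1) = 0
So the dimensions are [L⁶ T⁻⁴].

M: 0, L: 6, T: -4, N: 0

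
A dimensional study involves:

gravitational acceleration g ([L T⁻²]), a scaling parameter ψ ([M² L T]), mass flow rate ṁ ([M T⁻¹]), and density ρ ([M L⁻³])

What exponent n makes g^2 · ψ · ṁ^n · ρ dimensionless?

Balance the M exponent: (1)·n from ṁ, plus 2·(0) + (2) + (1) = 3 from the rest, must sum to zero.
n + 3 = 0, so n = -3.

-3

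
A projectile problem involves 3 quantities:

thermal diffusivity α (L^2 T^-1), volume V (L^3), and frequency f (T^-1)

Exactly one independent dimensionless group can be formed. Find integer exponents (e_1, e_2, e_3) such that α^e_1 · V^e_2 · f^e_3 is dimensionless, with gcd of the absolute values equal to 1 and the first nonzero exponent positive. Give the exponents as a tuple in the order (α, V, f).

L: e_1·(2) + e_2·(3) + e_3·(0) = 0
T: e_1·(-1) + e_2·(0) + e_3·(-1) = 0
Solving this homogeneous linear system for the smallest-integer solution (first nonzero entry positive) gives (3, -2, -3).

(3, -2, -3)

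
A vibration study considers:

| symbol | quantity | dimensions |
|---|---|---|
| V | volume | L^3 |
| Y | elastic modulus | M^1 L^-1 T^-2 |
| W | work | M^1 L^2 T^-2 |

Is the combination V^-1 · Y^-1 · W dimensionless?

yes

Sum the exponent of each base dimension across the product:
  M: −[V]_M − [Y]_M + [W]_M = −(0) − (1) + (1) = 0
  L: −[V]_L − [Y]_L + [W]_L = −(3) − (-1) + (2) = 0
  T: −[V]_T − [Y]_T + [W]_T = −(0) − (-2) + (-2) = 0
All base exponents vanish — dimensionless.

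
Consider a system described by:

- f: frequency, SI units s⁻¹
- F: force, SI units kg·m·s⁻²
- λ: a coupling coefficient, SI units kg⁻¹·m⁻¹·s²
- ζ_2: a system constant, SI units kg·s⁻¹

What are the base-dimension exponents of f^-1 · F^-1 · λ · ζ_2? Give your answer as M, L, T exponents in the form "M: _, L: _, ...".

Collect each base-dimension exponent across the product:
  M: −(0) − (1) + (-1) + (1) = -1
  L: −(0) − (1) + (-1) + (0) = -2
  T: −(-1) − (-2) + (2) + (-1) = 4
So the dimensions are [M⁻¹ L⁻² T⁴].

M: -1, L: -2, T: 4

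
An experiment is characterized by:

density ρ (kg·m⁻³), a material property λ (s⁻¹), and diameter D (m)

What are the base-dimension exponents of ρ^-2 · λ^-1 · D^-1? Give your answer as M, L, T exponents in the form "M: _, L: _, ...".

Collect each base-dimension exponent across the product:
  M: −2·(1) − (0) − (0) = -2
  L: −2·(-3) − (0) − (1) = 5
  T: −2·(0) − (-1) − (0) = 1
So the dimensions are [M⁻² L⁵ T].

M: -2, L: 5, T: 1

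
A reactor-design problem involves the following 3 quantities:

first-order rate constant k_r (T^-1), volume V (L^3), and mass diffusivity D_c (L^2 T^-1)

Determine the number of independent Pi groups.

There are 3 variables and 2 base dimensions (L, T).
The dimension matrix has rank 2.
Independent dimensionless groups: 3 − 2 = 1.

1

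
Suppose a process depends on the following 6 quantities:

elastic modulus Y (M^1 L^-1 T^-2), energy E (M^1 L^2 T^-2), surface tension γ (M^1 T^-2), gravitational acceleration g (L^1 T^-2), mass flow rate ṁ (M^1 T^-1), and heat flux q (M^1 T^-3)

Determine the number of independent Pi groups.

3

There are 6 variables and 3 base dimensions (M, L, T).
The dimension matrix has rank 3.
Independent dimensionless groups: 6 − 3 = 3.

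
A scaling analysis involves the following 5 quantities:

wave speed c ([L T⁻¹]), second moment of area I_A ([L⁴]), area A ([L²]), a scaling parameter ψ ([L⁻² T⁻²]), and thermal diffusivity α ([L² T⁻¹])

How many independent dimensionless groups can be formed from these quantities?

3

There are 5 variables and 2 base dimensions (L, T).
The dimension matrix has rank 2.
Independent dimensionless groups: 5 − 2 = 3.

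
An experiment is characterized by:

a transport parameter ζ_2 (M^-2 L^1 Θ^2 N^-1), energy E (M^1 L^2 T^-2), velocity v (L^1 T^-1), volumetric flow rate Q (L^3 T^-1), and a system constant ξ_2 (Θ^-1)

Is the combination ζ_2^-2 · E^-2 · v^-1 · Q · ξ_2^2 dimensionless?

no

Sum the exponent of each base dimension across the product:
  M: −2·[ζ_2]_M − 2·[E]_M − [v]_M + [Q]_M + 2·[ξ_2]_M = −2·(-2) − 2·(1) − (0) + (0) + 2·(0) = 2
  L: −2·[ζ_2]_L − 2·[E]_L − [v]_L + [Q]_L + 2·[ξ_2]_L = −2·(1) − 2·(2) − (1) + (3) + 2·(0) = -4
  T: −2·[ζ_2]_T − 2·[E]_T − [v]_T + [Q]_T + 2·[ξ_2]_T = −2·(0) − 2·(-2) − (-1) + (-1) + 2·(0) = 4
  Θ: −2·[ζ_2]_Θ − 2·[E]_Θ − [v]_Θ + [Q]_Θ + 2·[ξ_2]_Θ = −2·(2) − 2·(0) − (0) + (0) + 2·(-1) = -6
  N: −2·[ζ_2]_N − 2·[E]_N − [v]_N + [Q]_N + 2·[ξ_2]_N = −2·(-1) − 2·(0) − (0) + (0) + 2·(0) = 2
Net dimensions [M² L⁻⁴ T⁴ Θ⁻⁶ N²] ≠ [1] — not dimensionless.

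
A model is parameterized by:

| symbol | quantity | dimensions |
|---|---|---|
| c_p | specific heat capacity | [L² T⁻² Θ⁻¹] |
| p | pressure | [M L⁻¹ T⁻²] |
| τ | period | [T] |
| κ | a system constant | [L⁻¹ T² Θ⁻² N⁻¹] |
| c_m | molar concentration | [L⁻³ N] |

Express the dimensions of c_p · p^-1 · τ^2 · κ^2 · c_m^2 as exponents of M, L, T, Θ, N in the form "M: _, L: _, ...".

M: -1, L: -5, T: 6, Θ: -5, N: 0

Collect each base-dimension exponent across the product:
  M: (0) − (1) + 2·(0) + 2·(0) + 2·(0) = -1
  L: (2) − (-1) + 2·(0) + 2·(-1) + 2·(-3) = -5
  T: (-2) − (-2) + 2·(1) + 2·(2) + 2·(0) = 6
  Θ: (-1) − (0) + 2·(0) + 2·(-2) + 2·(0) = -5
  N: (0) − (0) + 2·(0) + 2·(-1) + 2·(1) = 0
So the dimensions are [M⁻¹ L⁻⁵ T⁶ Θ⁻⁵].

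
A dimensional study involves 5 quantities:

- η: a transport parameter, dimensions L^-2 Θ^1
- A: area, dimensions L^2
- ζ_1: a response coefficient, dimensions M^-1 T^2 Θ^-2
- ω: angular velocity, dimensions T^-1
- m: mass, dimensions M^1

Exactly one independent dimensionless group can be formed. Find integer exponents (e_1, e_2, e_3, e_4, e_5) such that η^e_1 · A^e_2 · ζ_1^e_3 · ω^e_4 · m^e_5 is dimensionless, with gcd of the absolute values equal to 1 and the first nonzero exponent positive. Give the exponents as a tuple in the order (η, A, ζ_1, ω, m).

(2, 2, 1, 2, 1)

M: e_1·(0) + e_2·(0) + e_3·(-1) + e_4·(0) + e_5·(1) = 0
L: e_1·(-2) + e_2·(2) + e_3·(0) + e_4·(0) + e_5·(0) = 0
T: e_1·(0) + e_2·(0) + e_3·(2) + e_4·(-1) + e_5·(0) = 0
Θ: e_1·(1) + e_2·(0) + e_3·(-2) + e_4·(0) + e_5·(0) = 0
Solving this homogeneous linear system for the smallest-integer solution (first nonzero entry positive) gives (2, 2, 1, 2, 1).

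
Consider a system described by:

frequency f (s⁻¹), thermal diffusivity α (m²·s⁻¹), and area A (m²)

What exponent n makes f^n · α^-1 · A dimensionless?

Balance the T exponent: (-1)·n from f, plus −(-1) + (0) = 1 from the rest, must sum to zero.
−n + 1 = 0, so n = 1.

1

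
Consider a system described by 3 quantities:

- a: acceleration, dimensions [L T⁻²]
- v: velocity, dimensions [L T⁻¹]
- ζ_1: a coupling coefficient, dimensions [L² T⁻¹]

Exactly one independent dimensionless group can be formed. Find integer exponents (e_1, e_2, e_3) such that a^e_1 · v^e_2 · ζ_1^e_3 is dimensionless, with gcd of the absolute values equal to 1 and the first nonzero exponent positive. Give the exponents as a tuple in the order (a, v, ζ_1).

(1, -3, 1)

L: e_1·(1) + e_2·(1) + e_3·(2) = 0
T: e_1·(-2) + e_2·(-1) + e_3·(-1) = 0
Solving this homogeneous linear system for the smallest-integer solution (first nonzero entry positive) gives (1, -3, 1).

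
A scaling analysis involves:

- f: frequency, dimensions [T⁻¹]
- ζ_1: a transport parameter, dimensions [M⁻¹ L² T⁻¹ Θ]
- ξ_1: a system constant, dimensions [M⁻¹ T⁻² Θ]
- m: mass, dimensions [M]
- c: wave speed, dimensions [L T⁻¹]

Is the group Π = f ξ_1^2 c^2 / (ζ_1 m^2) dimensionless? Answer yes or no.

Sum the exponent of each base dimension across the product:
  M: [f]_M − [ζ_1]_M + 2·[ξ_1]_M − 2·[m]_M + 2·[c]_M = (0) − (-1) + 2·(-1) − 2·(1) + 2·(0) = -3
  L: [f]_L − [ζ_1]_L + 2·[ξ_1]_L − 2·[m]_L + 2·[c]_L = (0) − (2) + 2·(0) − 2·(0) + 2·(1) = 0
  T: [f]_T − [ζ_1]_T + 2·[ξ_1]_T − 2·[m]_T + 2·[c]_T = (-1) − (-1) + 2·(-2) − 2·(0) + 2·(-1) = -6
  Θ: [f]_Θ − [ζ_1]_Θ + 2·[ξ_1]_Θ − 2·[m]_Θ + 2·[c]_Θ = (0) − (1) + 2·(1) − 2·(0) + 2·(0) = 1
Net dimensions [M⁻³ T⁻⁶ Θ] ≠ [1] — not dimensionless.

no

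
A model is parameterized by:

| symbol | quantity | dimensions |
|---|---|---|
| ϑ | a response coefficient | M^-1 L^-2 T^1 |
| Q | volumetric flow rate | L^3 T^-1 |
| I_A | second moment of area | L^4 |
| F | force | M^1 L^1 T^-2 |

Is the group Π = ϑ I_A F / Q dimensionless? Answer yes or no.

Sum the exponent of each base dimension across the product:
  M: [ϑ]_M − [Q]_M + [I_A]_M + [F]_M = (-1) − (0) + (0) + (1) = 0
  L: [ϑ]_L − [Q]_L + [I_A]_L + [F]_L = (-2) − (3) + (4) + (1) = 0
  T: [ϑ]_T − [Q]_T + [I_A]_T + [F]_T = (1) − (-1) + (0) + (-2) = 0
All base exponents vanish — dimensionless.

yes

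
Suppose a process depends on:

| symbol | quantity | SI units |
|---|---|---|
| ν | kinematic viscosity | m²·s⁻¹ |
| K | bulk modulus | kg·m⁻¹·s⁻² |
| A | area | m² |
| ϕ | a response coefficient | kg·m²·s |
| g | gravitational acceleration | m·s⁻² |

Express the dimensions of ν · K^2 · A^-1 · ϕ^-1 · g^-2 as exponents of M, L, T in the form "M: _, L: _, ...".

Collect each base-dimension exponent across the product:
  M: (0) + 2·(1) − (0) − (1) − 2·(0) = 1
  L: (2) + 2·(-1) − (2) − (2) − 2·(1) = -6
  T: (-1) + 2·(-2) − (0) − (1) − 2·(-2) = -2
So the dimensions are [M L⁻⁶ T⁻²].

M: 1, L: -6, T: -2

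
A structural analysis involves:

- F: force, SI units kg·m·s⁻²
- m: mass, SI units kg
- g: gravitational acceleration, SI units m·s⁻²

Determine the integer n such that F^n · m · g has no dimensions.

Balance the M exponent: (1)·n from F, plus (1) + (0) = 1 from the rest, must sum to zero.
n + 1 = 0, so n = -1.

-1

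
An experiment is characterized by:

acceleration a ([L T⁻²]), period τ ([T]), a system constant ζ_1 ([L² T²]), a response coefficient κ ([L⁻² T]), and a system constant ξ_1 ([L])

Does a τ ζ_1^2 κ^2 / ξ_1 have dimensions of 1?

Sum the exponent of each base dimension across the product:
  L: [a]_L + [τ]_L + 2·[ζ_1]_L + 2·[κ]_L − [ξ_1]_L = (1) + (0) + 2·(2) + 2·(-2) − (1) = 0
  T: [a]_T + [τ]_T + 2·[ζ_1]_T + 2·[κ]_T − [ξ_1]_T = (-2) + (1) + 2·(2) + 2·(1) − (0) = 5
Net dimensions [T⁵] ≠ [1] — not dimensionless.

no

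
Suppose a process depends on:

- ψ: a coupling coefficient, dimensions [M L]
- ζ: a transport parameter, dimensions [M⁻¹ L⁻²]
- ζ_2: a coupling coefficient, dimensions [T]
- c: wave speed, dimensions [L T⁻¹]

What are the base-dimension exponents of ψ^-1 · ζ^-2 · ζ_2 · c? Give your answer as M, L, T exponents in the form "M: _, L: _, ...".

M: 1, L: 4, T: 0

Collect each base-dimension exponent across the product:
  M: −(1) − 2·(-1) + (0) + (0) = 1
  L: −(1) − 2·(-2) + (0) + (1) = 4
  T: −(0) − 2·(0) + (1) + (-1) = 0
So the dimensions are [M L⁴].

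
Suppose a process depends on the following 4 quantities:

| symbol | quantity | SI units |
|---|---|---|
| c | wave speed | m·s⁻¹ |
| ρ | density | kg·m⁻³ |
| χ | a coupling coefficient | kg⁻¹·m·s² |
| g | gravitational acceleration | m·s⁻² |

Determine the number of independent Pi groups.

There are 4 variables and 3 base dimensions (M, L, T).
The dimension matrix has rank 3.
Independent dimensionless groups: 4 − 3 = 1.

1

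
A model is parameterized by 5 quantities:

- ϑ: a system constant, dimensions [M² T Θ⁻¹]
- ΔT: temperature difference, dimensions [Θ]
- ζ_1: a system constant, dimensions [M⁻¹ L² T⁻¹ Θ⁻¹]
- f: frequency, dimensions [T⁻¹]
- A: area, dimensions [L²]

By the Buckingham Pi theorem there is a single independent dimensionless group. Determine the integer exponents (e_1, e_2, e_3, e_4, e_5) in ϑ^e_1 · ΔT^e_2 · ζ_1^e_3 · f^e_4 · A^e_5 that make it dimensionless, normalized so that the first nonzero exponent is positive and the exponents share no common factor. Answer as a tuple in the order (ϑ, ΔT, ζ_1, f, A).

(1, 3, 2, -1, -2)

M: e_1·(2) + e_2·(0) + e_3·(-1) + e_4·(0) + e_5·(0) = 0
L: e_1·(0) + e_2·(0) + e_3·(2) + e_4·(0) + e_5·(2) = 0
T: e_1·(1) + e_2·(0) + e_3·(-1) + e_4·(-1) + e_5·(0) = 0
Θ: e_1·(-1) + e_2·(1) + e_3·(-1) + e_4·(0) + e_5·(0) = 0
Solving this homogeneous linear system for the smallest-integer solution (first nonzero entry positive) gives (1, 3, 2, -1, -2).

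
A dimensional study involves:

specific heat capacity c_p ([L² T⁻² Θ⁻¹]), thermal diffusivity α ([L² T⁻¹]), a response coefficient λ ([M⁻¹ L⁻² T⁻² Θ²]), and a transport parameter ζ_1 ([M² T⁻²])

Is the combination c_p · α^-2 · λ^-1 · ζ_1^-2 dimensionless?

Sum the exponent of each base dimension across the product:
  M: [c_p]_M − 2·[α]_M − [λ]_M − 2·[ζ_1]_M = (0) − 2·(0) − (-1) − 2·(2) = -3
  L: [c_p]_L − 2·[α]_L − [λ]_L − 2·[ζ_1]_L = (2) − 2·(2) − (-2) − 2·(0) = 0
  T: [c_p]_T − 2·[α]_T − [λ]_T − 2·[ζ_1]_T = (-2) − 2·(-1) − (-2) − 2·(-2) = 6
  Θ: [c_p]_Θ − 2·[α]_Θ − [λ]_Θ − 2·[ζ_1]_Θ = (-1) − 2·(0) − (2) − 2·(0) = -3
Net dimensions [M⁻³ T⁶ Θ⁻³] ≠ [1] — not dimensionless.

no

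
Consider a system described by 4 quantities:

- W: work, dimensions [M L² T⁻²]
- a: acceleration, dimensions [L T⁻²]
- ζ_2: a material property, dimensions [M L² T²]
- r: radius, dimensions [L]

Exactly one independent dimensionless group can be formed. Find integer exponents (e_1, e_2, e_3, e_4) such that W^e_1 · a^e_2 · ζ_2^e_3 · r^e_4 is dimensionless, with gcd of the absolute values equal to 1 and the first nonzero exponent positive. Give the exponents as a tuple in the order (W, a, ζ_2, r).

M: e_1·(1) + e_2·(0) + e_3·(1) + e_4·(0) = 0
L: e_1·(2) + e_2·(1) + e_3·(2) + e_4·(1) = 0
T: e_1·(-2) + e_2·(-2) + e_3·(2) + e_4·(0) = 0
Solving this homogeneous linear system for the smallest-integer solution (first nonzero entry positive) gives (1, -2, -1, 2).

(1, -2, -1, 2)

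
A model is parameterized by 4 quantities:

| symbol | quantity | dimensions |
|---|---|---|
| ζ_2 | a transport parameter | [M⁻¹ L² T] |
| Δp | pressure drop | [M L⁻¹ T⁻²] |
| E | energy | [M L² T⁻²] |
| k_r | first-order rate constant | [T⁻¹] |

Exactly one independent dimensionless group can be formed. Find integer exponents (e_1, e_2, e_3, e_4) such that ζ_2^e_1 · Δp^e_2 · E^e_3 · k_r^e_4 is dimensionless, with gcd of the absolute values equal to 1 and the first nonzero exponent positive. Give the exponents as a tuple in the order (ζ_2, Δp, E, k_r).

(3, 4, -1, -3)

M: e_1·(-1) + e_2·(1) + e_3·(1) + e_4·(0) = 0
L: e_1·(2) + e_2·(-1) + e_3·(2) + e_4·(0) = 0
T: e_1·(1) + e_2·(-2) + e_3·(-2) + e_4·(-1) = 0
Solving this homogeneous linear system for the smallest-integer solution (first nonzero entry positive) gives (3, 4, -1, -3).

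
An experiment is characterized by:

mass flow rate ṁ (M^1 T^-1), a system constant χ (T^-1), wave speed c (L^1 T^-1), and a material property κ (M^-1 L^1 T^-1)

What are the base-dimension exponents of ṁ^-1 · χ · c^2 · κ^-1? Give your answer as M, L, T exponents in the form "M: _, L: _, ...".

Collect each base-dimension exponent across the product:
  M: −(1) + (0) + 2·(0) − (-1) = 0
  L: −(0) + (0) + 2·(1) − (1) = 1
  T: −(-1) + (-1) + 2·(-1) − (-1) = -1
So the dimensions are [L T⁻¹].

M: 0, L: 1, T: -1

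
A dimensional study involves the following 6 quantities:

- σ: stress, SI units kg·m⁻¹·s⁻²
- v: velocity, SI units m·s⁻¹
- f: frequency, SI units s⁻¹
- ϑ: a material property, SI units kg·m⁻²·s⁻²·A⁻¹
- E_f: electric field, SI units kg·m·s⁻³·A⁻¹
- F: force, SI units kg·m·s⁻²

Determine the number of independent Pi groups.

2

There are 6 variables and 4 base dimensions (M, L, T, I).
The dimension matrix has rank 4.
Independent dimensionless groups: 6 − 4 = 2.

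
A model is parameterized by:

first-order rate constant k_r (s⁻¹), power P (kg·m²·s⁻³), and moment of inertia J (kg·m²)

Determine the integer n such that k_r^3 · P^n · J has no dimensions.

Balance the M exponent: (1)·n from P, plus 3·(0) + (1) = 1 from the rest, must sum to zero.
n + 1 = 0, so n = -1.

-1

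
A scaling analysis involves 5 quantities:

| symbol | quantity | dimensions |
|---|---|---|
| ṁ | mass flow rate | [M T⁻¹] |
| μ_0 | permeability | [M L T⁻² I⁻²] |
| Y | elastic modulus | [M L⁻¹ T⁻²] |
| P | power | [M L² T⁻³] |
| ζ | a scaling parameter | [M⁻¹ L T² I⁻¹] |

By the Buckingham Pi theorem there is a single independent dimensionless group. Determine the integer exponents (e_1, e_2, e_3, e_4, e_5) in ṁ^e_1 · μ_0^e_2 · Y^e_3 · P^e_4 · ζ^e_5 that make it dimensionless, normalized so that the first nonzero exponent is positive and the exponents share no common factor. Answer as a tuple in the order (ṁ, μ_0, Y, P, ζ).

(1, -2, 4, 1, 4)

M: e_1·(1) + e_2·(1) + e_3·(1) + e_4·(1) + e_5·(-1) = 0
L: e_1·(0) + e_2·(1) + e_3·(-1) + e_4·(2) + e_5·(1) = 0
T: e_1·(-1) + e_2·(-2) + e_3·(-2) + e_4·(-3) + e_5·(2) = 0
I: e_1·(0) + e_2·(-2) + e_3·(0) + e_4·(0) + e_5·(-1) = 0
Solving this homogeneous linear system for the smallest-integer solution (first nonzero entry positive) gives (1, -2, 4, 1, 4).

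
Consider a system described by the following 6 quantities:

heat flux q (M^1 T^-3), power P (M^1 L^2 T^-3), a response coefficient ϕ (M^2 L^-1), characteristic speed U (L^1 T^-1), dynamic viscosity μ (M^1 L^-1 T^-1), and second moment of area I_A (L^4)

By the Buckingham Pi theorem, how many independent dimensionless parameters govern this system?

3

There are 6 variables and 3 base dimensions (M, L, T).
The dimension matrix has rank 3.
Independent dimensionless groups: 6 − 3 = 3.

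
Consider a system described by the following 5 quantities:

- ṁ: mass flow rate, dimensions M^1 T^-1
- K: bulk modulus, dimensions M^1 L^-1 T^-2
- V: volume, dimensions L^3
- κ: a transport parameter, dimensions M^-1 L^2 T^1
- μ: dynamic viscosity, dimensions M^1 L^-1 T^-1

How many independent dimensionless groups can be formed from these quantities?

There are 5 variables and 3 base dimensions (M, L, T).
The dimension matrix has rank 3.
Independent dimensionless groups: 5 − 3 = 2.

2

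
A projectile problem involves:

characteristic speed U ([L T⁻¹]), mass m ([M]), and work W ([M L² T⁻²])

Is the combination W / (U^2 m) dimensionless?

Sum the exponent of each base dimension across the product:
  M: −2·[U]_M − [m]_M + [W]_M = −2·(0) − (1) + (1) = 0
  L: −2·[U]_L − [m]_L + [W]_L = −2·(1) − (0) + (2) = 0
  T: −2·[U]_T − [m]_T + [W]_T = −2·(-1) − (0) + (-2) = 0
All base exponents vanish — dimensionless.

yes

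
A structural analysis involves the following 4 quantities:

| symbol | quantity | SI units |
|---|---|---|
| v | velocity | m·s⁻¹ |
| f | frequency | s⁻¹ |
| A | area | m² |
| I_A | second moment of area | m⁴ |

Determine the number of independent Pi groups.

There are 4 variables and 2 base dimensions (L, T).
The dimension matrix has rank 2.
Independent dimensionless groups: 4 − 2 = 2.

2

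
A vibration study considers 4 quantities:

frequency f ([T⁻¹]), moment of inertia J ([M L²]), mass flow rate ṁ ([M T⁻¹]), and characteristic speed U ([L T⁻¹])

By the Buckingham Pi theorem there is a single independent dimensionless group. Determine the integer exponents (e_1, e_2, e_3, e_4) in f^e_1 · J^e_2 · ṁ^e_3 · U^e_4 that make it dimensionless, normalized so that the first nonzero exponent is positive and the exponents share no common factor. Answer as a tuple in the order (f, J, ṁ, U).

(3, 1, -1, -2)

M: e_1·(0) + e_2·(1) + e_3·(1) + e_4·(0) = 0
L: e_1·(0) + e_2·(2) + e_3·(0) + e_4·(1) = 0
T: e_1·(-1) + e_2·(0) + e_3·(-1) + e_4·(-1) = 0
Solving this homogeneous linear system for the smallest-integer solution (first nonzero entry positive) gives (3, 1, -1, -2).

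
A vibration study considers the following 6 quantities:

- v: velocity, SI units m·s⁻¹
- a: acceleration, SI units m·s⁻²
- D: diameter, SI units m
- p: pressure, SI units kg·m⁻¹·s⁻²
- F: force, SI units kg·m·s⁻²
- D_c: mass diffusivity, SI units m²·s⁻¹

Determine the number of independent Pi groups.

3

There are 6 variables and 3 base dimensions (M, L, T).
The dimension matrix has rank 3.
Independent dimensionless groups: 6 − 3 = 3.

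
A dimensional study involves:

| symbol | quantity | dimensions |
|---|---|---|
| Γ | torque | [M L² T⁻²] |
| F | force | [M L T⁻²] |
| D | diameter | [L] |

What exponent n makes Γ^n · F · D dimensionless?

-1

Balance the M exponent: (1)·n from Γ, plus (1) + (0) = 1 from the rest, must sum to zero.
n + 1 = 0, so n = -1.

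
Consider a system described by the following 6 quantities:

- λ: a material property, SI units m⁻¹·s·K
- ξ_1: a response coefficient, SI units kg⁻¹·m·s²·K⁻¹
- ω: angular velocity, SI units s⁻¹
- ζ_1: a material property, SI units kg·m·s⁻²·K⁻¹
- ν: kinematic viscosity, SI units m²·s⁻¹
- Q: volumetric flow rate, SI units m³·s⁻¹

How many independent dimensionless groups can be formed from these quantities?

2

There are 6 variables and 4 base dimensions (M, L, T, Θ).
The dimension matrix has rank 4.
Independent dimensionless groups: 6 − 4 = 2.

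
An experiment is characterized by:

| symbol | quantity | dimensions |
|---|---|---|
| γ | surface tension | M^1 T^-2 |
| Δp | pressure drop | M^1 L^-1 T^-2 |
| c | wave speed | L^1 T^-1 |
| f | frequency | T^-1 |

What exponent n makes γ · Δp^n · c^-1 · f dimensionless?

Balance the M exponent: (1)·n from Δp, plus (1) − (0) + (0) = 1 from the rest, must sum to zero.
n + 1 = 0, so n = -1.

-1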